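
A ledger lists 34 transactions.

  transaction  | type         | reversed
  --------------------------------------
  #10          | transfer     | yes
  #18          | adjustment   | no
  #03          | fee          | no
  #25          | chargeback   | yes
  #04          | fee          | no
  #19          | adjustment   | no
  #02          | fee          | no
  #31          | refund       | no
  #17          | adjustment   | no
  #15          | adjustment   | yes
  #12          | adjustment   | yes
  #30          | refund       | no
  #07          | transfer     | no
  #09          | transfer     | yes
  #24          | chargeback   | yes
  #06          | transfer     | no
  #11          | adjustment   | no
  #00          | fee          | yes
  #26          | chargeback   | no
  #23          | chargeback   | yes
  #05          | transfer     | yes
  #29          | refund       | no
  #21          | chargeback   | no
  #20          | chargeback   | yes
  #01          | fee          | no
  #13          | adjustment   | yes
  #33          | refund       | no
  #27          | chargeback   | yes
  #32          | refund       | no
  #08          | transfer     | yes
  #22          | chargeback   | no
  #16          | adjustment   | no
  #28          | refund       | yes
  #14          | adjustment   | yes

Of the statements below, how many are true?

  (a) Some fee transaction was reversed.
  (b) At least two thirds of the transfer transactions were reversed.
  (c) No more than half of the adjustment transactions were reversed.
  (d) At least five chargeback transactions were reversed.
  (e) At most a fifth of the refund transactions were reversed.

5

(a) fee: |A| = 5, |A ∩ B| = 1; needs A ∩ B ≠ ∅ (|A ∩ B| ≥ 1) — true.
(b) transfer: |A| = 6, |A ∩ B| = 4; needs |A ∩ B| / |A| ≥ 2/3 — true.
(c) adjustment: |A| = 9, |A ∩ B| = 4; needs |A ∩ B| ≤ |A ∖ B| — true.
(d) chargeback: |A| = 8, |A ∩ B| = 5; needs |A ∩ B| ≥ 5 — true.
(e) refund: |A| = 6, |A ∩ B| = 1; needs |A ∩ B| / |A| ≤ 1/5 — true.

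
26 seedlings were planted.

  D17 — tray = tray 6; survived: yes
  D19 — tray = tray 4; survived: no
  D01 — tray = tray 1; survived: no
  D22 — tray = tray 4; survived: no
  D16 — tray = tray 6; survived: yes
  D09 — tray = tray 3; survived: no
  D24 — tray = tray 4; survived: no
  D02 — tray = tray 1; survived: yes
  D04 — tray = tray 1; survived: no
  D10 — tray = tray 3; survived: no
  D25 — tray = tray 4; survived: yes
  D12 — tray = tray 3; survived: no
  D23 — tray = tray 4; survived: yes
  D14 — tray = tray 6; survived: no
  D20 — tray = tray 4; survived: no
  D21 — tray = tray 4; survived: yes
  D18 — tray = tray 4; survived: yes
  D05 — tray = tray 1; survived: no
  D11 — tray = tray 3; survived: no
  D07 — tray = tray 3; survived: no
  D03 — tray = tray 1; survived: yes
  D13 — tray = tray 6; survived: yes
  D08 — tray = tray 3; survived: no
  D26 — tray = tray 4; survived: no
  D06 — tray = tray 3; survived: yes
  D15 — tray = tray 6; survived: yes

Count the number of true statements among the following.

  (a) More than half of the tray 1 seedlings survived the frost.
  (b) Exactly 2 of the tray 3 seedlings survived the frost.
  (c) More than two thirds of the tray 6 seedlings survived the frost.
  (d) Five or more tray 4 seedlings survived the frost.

1

(a) tray 1: |A| = 5, |A ∩ B| = 2; needs |A ∩ B| > |A ∖ B| — false.
(b) tray 3: |A| = 7, |A ∩ B| = 1; needs |A ∩ B| = 2 — false.
(c) tray 6: |A| = 5, |A ∩ B| = 4; needs |A ∩ B| / |A| > 2/3 — true.
(d) tray 4: |A| = 9, |A ∩ B| = 4; needs |A ∩ B| ≥ 5 — false.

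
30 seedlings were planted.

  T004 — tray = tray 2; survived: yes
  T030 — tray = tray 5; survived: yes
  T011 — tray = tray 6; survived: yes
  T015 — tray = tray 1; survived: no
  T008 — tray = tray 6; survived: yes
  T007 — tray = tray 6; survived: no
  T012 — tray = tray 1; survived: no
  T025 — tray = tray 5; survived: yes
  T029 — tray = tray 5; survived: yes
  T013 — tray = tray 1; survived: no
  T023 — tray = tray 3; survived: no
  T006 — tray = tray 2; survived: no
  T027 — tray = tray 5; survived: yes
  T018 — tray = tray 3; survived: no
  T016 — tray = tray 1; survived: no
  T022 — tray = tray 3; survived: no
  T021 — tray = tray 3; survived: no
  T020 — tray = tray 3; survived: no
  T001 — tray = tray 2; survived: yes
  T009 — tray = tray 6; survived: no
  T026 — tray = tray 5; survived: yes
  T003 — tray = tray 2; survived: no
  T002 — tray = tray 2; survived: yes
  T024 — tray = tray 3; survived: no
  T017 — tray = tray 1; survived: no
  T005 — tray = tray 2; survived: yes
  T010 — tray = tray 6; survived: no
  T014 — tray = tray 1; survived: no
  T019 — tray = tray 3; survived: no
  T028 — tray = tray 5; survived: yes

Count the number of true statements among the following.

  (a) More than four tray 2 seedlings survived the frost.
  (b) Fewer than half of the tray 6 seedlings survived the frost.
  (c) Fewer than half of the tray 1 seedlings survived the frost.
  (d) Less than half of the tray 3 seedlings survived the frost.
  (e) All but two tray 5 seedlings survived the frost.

(a) tray 2: |A| = 6, |A ∩ B| = 4; needs |A ∩ B| > 4 — false.
(b) tray 6: |A| = 5, |A ∩ B| = 2; needs |A ∩ B| < |A ∖ B| — true.
(c) tray 1: |A| = 6, |A ∩ B| = 0; needs |A ∩ B| < |A ∖ B| — true.
(d) tray 3: |A| = 7, |A ∩ B| = 0; needs |A ∩ B| < |A ∖ B| — true.
(e) tray 5: |A| = 6, |A ∩ B| = 6; needs |A ∖ B| = 2 — false.

3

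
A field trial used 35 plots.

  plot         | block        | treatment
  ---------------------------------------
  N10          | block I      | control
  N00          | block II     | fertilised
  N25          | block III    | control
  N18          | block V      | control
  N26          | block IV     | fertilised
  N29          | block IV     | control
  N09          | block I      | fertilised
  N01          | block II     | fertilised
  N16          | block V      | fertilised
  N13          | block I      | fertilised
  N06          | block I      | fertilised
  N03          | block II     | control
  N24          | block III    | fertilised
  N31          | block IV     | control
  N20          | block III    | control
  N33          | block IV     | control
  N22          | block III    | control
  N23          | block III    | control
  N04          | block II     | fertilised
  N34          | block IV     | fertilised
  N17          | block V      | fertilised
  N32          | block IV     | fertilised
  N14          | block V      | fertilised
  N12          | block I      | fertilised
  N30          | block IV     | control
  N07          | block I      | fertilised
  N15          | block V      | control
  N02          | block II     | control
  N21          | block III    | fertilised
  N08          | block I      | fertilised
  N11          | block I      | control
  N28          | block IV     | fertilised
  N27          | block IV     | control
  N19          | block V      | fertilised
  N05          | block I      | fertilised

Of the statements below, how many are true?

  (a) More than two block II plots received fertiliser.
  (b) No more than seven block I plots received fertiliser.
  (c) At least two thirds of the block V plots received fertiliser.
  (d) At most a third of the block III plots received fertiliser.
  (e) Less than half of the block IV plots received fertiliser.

(a) block II: |A| = 5, |A ∩ B| = 3; needs |A ∩ B| > 2 — true.
(b) block I: |A| = 9, |A ∩ B| = 7; needs |A ∩ B| ≤ 7 — true.
(c) block V: |A| = 6, |A ∩ B| = 4; needs |A ∩ B| / |A| ≥ 2/3 — true.
(d) block III: |A| = 6, |A ∩ B| = 2; needs |A ∩ B| / |A| ≤ 1/3 — true.
(e) block IV: |A| = 9, |A ∩ B| = 4; needs |A ∩ B| < |A ∖ B| — true.

5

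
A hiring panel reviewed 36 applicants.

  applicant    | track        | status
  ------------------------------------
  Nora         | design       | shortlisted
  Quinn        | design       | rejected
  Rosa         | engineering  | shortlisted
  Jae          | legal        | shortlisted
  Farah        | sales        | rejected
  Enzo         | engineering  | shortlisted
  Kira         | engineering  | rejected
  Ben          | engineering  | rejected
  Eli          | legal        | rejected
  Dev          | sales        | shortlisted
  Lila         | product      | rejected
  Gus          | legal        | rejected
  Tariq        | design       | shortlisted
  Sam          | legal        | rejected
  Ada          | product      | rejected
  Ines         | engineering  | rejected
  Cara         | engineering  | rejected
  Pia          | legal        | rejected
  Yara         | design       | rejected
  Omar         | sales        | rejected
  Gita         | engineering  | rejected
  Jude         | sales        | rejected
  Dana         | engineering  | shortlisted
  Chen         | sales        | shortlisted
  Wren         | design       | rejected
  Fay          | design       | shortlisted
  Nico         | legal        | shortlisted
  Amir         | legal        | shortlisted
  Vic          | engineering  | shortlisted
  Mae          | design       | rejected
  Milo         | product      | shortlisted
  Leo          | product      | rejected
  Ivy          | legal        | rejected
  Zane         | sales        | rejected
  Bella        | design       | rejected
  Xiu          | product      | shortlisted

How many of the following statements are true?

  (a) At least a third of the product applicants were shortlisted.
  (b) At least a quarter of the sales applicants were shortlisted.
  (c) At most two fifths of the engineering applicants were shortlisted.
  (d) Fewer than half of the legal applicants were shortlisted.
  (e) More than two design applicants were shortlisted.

4

(a) product: |A| = 5, |A ∩ B| = 2; needs |A ∩ B| / |A| ≥ 1/3 — true.
(b) sales: |A| = 6, |A ∩ B| = 2; needs |A ∩ B| / |A| ≥ 1/4 — true.
(c) engineering: |A| = 9, |A ∩ B| = 4; needs |A ∩ B| / |A| ≤ 2/5 — false.
(d) legal: |A| = 8, |A ∩ B| = 3; needs |A ∩ B| < |A ∖ B| — true.
(e) design: |A| = 8, |A ∩ B| = 3; needs |A ∩ B| > 2 — true.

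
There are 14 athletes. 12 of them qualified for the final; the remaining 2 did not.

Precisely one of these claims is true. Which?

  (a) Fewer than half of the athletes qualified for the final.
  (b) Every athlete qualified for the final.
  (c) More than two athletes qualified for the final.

(c)

|A| = 14, |A ∩ B| = 12, |A ∖ B| = 2.
(a) requires |A ∩ B| < |A ∖ B|: false.
(b) requires A ⊆ B, i.e. every element of A is in B (|A ∖ B| = 0): false.
(c) requires |A ∩ B| > 2: true.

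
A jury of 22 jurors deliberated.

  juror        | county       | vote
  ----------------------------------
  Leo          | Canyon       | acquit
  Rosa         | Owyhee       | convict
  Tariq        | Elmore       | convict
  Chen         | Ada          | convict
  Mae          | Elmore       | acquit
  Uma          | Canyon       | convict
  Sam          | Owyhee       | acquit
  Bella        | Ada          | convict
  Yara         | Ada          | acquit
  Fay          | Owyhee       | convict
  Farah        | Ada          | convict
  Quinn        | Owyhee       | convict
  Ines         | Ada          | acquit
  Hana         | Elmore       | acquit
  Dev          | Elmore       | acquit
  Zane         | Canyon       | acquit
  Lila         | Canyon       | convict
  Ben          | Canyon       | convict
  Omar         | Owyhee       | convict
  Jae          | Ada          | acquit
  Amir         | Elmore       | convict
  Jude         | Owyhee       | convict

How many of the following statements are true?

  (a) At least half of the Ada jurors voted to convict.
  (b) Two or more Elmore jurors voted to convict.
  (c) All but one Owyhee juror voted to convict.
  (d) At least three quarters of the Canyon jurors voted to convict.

3

(a) Ada: |A| = 6, |A ∩ B| = 3; needs |A ∩ B| ≥ |A ∖ B| — true.
(b) Elmore: |A| = 5, |A ∩ B| = 2; needs |A ∩ B| ≥ 2 — true.
(c) Owyhee: |A| = 6, |A ∩ B| = 5; needs |A ∖ B| = 1 — true.
(d) Canyon: |A| = 5, |A ∩ B| = 3; needs |A ∩ B| / |A| ≥ 3/4 — false.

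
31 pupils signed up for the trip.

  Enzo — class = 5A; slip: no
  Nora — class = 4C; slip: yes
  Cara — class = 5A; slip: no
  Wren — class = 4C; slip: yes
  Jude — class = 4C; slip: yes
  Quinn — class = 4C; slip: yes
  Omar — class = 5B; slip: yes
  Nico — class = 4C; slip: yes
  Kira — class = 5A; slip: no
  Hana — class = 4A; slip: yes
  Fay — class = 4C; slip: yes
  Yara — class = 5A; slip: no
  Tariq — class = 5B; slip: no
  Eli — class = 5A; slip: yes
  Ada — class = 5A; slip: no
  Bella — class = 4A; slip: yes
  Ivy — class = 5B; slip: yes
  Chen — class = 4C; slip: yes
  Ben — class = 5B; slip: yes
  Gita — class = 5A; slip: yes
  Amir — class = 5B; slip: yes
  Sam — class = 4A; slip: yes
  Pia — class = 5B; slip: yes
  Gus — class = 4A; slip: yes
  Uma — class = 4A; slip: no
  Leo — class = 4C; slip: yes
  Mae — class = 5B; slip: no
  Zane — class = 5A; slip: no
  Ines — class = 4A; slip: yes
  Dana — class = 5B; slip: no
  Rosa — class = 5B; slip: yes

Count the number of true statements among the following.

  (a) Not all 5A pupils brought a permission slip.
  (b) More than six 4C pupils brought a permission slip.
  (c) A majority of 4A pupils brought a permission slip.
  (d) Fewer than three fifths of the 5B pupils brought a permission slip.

3

(a) 5A: |A| = 8, |A ∩ B| = 2; needs A ⊄ B (|A ∖ B| ≥ 1) — true.
(b) 4C: |A| = 8, |A ∩ B| = 8; needs |A ∩ B| > 6 — true.
(c) 4A: |A| = 6, |A ∩ B| = 5; needs |A ∩ B| > |A ∖ B| — true.
(d) 5B: |A| = 9, |A ∩ B| = 6; needs |A ∩ B| / |A| < 3/5 — false.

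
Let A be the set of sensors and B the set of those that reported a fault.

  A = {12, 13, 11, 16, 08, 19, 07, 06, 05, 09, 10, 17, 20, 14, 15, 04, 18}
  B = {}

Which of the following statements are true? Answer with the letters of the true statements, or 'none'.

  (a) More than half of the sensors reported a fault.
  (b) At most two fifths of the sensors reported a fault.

(b)

|A| = 17, |A ∩ B| = 0, |A ∖ B| = 17.
(a) |A ∩ B| > |A ∖ B|: fails.
(b) |A ∩ B| / |A| ≤ 2/5: holds.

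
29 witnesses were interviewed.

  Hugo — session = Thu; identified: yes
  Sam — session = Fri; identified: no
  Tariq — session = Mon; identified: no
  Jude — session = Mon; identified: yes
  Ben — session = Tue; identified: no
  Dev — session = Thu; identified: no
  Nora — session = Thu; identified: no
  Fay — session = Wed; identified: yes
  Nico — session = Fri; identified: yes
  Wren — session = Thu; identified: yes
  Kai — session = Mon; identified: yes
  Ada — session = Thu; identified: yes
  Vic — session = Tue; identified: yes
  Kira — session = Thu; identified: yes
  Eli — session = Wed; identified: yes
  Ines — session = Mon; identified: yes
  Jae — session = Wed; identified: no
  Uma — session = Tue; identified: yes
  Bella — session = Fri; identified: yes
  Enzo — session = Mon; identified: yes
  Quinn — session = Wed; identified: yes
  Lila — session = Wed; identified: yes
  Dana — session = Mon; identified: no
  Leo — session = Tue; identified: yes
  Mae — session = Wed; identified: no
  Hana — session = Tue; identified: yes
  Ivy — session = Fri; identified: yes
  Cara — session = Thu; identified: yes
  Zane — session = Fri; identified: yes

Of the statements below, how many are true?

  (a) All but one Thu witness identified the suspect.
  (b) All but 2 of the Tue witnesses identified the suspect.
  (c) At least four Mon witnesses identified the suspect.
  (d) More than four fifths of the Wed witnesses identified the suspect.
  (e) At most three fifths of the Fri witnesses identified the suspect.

1

(a) Thu: |A| = 7, |A ∩ B| = 5; needs |A ∖ B| = 1 — false.
(b) Tue: |A| = 5, |A ∩ B| = 4; needs |A ∖ B| = 2 — false.
(c) Mon: |A| = 6, |A ∩ B| = 4; needs |A ∩ B| ≥ 4 — true.
(d) Wed: |A| = 6, |A ∩ B| = 4; needs |A ∩ B| / |A| > 4/5 — false.
(e) Fri: |A| = 5, |A ∩ B| = 4; needs |A ∩ B| / |A| ≤ 3/5 — false.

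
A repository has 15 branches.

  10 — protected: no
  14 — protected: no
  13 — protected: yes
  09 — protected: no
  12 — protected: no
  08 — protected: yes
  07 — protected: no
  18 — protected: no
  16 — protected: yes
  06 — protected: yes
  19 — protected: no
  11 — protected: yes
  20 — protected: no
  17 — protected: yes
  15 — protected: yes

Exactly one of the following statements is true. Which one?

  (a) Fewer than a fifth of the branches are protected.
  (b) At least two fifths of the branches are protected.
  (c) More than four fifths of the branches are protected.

|A| = 15, |A ∩ B| = 7, |A ∖ B| = 8.
(a) requires |A ∩ B| / |A| < 1/5: false.
(b) requires |A ∩ B| / |A| ≥ 2/5: true.
(c) requires |A ∩ B| / |A| > 4/5: false.

(b)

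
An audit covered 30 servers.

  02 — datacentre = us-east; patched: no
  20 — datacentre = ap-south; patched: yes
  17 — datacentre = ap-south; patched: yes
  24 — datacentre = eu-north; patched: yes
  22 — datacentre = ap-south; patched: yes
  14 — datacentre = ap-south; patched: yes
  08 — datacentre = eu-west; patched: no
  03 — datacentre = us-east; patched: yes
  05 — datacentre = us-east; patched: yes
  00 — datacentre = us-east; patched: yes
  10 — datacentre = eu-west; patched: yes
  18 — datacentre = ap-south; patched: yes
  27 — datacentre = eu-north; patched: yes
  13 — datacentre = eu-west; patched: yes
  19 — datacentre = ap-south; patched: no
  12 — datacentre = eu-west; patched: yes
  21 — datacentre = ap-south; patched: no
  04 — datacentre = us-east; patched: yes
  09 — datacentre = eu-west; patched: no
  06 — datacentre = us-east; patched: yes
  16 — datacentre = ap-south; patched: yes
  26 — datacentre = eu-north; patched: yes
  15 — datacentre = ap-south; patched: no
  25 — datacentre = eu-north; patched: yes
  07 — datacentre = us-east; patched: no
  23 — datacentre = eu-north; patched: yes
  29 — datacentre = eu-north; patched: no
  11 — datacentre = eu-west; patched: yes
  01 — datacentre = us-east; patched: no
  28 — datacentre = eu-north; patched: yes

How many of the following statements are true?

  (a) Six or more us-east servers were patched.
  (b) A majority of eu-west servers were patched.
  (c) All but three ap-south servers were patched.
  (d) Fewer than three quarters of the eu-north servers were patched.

2

(a) us-east: |A| = 8, |A ∩ B| = 5; needs |A ∩ B| ≥ 6 — false.
(b) eu-west: |A| = 6, |A ∩ B| = 4; needs |A ∩ B| > |A ∖ B| — true.
(c) ap-south: |A| = 9, |A ∩ B| = 6; needs |A ∖ B| = 3 — true.
(d) eu-north: |A| = 7, |A ∩ B| = 6; needs |A ∩ B| / |A| < 3/4 — false.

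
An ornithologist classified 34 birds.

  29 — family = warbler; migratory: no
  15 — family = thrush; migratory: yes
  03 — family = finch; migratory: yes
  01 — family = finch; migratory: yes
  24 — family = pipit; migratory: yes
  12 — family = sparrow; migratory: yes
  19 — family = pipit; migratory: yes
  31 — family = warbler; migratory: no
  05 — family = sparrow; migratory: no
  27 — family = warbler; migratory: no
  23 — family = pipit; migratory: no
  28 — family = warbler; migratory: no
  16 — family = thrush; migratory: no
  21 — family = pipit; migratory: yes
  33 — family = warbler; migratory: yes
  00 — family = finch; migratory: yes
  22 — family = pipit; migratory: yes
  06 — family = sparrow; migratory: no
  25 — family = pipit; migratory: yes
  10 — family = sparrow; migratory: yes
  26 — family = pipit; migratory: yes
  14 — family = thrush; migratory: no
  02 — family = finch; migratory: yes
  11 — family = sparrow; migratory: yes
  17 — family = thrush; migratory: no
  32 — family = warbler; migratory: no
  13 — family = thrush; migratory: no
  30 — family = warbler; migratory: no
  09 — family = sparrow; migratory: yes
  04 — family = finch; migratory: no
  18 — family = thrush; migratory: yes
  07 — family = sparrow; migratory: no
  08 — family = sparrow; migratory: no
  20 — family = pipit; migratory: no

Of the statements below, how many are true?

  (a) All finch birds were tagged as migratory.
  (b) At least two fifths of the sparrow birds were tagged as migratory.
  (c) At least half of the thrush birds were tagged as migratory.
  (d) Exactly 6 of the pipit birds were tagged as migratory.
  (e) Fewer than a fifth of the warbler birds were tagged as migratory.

(a) finch: |A| = 5, |A ∩ B| = 4; needs A ⊆ B, i.e. every element of A is in B (|A ∖ B| = 0) — false.
(b) sparrow: |A| = 8, |A ∩ B| = 4; needs |A ∩ B| / |A| ≥ 2/5 — true.
(c) thrush: |A| = 6, |A ∩ B| = 2; needs |A ∩ B| ≥ |A ∖ B| — false.
(d) pipit: |A| = 8, |A ∩ B| = 6; needs |A ∩ B| = 6 — true.
(e) warbler: |A| = 7, |A ∩ B| = 1; needs |A ∩ B| / |A| < 1/5 — true.

3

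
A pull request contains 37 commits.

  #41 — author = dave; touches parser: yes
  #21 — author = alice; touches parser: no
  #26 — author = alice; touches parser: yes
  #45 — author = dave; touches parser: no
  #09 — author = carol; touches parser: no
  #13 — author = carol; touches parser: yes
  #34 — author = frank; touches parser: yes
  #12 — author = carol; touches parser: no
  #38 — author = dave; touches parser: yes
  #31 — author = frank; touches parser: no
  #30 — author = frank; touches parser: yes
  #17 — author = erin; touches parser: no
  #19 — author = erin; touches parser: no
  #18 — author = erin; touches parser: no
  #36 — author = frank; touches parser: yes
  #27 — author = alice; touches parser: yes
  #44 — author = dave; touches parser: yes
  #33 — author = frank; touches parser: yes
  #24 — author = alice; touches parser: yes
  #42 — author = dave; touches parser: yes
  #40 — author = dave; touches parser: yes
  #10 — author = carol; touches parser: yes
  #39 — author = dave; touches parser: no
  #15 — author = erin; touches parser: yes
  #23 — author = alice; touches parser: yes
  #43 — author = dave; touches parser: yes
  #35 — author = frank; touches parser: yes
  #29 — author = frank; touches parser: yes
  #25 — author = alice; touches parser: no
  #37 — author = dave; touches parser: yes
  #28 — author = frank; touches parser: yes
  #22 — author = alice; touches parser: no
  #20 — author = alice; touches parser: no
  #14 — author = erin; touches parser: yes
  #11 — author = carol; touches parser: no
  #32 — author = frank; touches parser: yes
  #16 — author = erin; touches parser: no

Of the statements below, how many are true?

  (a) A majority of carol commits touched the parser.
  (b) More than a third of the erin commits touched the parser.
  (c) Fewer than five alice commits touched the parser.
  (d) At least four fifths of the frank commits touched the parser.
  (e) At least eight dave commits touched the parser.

2

(a) carol: |A| = 5, |A ∩ B| = 2; needs |A ∩ B| > |A ∖ B| — false.
(b) erin: |A| = 6, |A ∩ B| = 2; needs |A ∩ B| / |A| > 1/3 — false.
(c) alice: |A| = 8, |A ∩ B| = 4; needs |A ∩ B| < 5 — true.
(d) frank: |A| = 9, |A ∩ B| = 8; needs |A ∩ B| / |A| ≥ 4/5 — true.
(e) dave: |A| = 9, |A ∩ B| = 7; needs |A ∩ B| ≥ 8 — false.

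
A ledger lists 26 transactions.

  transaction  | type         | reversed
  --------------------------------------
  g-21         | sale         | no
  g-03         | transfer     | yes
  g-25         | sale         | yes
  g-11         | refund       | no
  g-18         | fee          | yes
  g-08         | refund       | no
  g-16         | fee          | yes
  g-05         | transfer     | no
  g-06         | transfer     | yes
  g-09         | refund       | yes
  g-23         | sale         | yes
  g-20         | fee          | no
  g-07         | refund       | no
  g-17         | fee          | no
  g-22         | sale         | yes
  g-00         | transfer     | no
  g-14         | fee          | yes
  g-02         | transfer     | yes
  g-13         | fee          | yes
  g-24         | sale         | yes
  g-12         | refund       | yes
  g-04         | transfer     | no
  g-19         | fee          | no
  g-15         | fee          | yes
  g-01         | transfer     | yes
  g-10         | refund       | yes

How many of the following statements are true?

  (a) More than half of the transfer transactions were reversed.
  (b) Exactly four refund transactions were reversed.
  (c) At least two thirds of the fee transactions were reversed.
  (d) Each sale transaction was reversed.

1

(a) transfer: |A| = 7, |A ∩ B| = 4; needs |A ∩ B| > |A ∖ B| — true.
(b) refund: |A| = 6, |A ∩ B| = 3; needs |A ∩ B| = 4 — false.
(c) fee: |A| = 8, |A ∩ B| = 5; needs |A ∩ B| / |A| ≥ 2/3 — false.
(d) sale: |A| = 5, |A ∩ B| = 4; needs A ⊆ B, i.e. every element of A is in B (|A ∖ B| = 0) — false.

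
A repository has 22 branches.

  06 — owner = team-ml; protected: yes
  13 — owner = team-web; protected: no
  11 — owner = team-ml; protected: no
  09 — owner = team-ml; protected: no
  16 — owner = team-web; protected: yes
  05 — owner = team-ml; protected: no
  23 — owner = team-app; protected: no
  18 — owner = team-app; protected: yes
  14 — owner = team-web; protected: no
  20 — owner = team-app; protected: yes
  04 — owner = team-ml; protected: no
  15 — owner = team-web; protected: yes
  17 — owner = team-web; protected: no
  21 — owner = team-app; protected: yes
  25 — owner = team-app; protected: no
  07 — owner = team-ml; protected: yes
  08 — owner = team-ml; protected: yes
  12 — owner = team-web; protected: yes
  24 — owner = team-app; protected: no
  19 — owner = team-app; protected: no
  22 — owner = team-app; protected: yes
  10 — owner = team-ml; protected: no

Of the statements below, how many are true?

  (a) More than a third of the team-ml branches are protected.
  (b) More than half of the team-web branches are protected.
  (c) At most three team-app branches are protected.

(a) team-ml: |A| = 8, |A ∩ B| = 3; needs |A ∩ B| / |A| > 1/3 — true.
(b) team-web: |A| = 6, |A ∩ B| = 3; needs |A ∩ B| > |A ∖ B| — false.
(c) team-app: |A| = 8, |A ∩ B| = 4; needs |A ∩ B| ≤ 3 — false.

1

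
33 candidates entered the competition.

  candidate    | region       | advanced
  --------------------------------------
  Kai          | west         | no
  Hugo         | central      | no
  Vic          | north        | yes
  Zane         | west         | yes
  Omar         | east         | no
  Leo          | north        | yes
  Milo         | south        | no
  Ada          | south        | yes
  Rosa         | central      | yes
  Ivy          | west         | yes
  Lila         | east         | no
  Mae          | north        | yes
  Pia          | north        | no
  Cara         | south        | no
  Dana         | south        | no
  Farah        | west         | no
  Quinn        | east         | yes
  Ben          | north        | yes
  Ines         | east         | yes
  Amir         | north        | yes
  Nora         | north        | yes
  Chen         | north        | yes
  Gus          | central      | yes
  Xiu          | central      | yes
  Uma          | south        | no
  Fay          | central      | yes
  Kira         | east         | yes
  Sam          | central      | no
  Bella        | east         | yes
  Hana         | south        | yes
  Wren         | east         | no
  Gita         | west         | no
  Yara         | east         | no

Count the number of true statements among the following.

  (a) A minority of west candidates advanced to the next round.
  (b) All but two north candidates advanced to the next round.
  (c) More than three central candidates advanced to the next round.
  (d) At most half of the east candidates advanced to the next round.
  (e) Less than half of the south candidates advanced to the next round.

4

(a) west: |A| = 5, |A ∩ B| = 2; needs |A ∩ B| < |A ∖ B| — true.
(b) north: |A| = 8, |A ∩ B| = 7; needs |A ∖ B| = 2 — false.
(c) central: |A| = 6, |A ∩ B| = 4; needs |A ∩ B| > 3 — true.
(d) east: |A| = 8, |A ∩ B| = 4; needs |A ∩ B| ≤ |A ∖ B| — true.
(e) south: |A| = 6, |A ∩ B| = 2; needs |A ∩ B| < |A ∖ B| — true.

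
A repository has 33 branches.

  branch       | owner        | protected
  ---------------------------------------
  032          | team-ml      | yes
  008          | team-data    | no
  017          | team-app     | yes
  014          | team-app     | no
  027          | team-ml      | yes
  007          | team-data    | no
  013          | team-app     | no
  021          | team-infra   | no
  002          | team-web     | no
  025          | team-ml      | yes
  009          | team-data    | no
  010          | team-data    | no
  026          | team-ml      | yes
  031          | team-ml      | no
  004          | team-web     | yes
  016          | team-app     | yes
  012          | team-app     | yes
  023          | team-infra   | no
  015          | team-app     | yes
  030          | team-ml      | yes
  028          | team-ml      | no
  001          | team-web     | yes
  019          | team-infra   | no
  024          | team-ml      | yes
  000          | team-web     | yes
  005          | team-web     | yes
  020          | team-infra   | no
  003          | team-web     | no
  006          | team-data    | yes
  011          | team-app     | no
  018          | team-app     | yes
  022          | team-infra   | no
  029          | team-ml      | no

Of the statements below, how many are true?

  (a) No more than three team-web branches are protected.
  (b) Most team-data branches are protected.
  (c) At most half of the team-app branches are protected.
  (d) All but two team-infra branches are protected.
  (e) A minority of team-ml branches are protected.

(a) team-web: |A| = 6, |A ∩ B| = 4; needs |A ∩ B| ≤ 3 — false.
(b) team-data: |A| = 5, |A ∩ B| = 1; needs |A ∩ B| > |A ∖ B| — false.
(c) team-app: |A| = 8, |A ∩ B| = 5; needs |A ∩ B| ≤ |A ∖ B| — false.
(d) team-infra: |A| = 5, |A ∩ B| = 0; needs |A ∖ B| = 2 — false.
(e) team-ml: |A| = 9, |A ∩ B| = 6; needs |A ∩ B| < |A ∖ B| — false.

0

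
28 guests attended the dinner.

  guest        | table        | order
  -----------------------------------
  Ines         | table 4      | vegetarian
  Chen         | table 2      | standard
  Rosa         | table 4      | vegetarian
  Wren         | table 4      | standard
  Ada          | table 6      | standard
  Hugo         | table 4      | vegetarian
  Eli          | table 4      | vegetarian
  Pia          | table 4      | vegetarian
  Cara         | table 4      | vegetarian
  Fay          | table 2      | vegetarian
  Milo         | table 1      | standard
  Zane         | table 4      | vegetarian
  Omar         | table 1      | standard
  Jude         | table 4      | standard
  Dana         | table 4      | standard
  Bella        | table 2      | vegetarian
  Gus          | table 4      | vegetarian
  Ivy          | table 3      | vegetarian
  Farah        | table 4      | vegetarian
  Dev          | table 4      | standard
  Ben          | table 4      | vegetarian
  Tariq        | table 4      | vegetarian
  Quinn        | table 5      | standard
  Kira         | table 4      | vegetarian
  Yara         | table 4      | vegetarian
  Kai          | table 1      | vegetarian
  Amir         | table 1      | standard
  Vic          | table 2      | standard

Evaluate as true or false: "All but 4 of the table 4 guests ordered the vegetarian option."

The determiner here denotes the relation: |A ∖ B| = 4.
|A| = 17, |A ∩ B| = 13, |A ∖ B| = 4.
|A ∖ B| = 4, so the statement is true.

True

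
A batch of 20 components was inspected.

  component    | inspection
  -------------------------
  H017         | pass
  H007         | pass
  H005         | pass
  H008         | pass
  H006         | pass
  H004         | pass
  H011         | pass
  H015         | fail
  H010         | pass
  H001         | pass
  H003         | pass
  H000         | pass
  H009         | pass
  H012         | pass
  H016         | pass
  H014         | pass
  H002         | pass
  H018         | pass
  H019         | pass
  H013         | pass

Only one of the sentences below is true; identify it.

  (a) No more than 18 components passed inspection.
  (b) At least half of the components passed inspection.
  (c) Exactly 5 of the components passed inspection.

(b)

|A| = 20, |A ∩ B| = 19, |A ∖ B| = 1.
(a) requires |A ∩ B| ≤ 18: false.
(b) requires |A ∩ B| ≥ |A ∖ B|: true.
(c) requires |A ∩ B| = 5: false.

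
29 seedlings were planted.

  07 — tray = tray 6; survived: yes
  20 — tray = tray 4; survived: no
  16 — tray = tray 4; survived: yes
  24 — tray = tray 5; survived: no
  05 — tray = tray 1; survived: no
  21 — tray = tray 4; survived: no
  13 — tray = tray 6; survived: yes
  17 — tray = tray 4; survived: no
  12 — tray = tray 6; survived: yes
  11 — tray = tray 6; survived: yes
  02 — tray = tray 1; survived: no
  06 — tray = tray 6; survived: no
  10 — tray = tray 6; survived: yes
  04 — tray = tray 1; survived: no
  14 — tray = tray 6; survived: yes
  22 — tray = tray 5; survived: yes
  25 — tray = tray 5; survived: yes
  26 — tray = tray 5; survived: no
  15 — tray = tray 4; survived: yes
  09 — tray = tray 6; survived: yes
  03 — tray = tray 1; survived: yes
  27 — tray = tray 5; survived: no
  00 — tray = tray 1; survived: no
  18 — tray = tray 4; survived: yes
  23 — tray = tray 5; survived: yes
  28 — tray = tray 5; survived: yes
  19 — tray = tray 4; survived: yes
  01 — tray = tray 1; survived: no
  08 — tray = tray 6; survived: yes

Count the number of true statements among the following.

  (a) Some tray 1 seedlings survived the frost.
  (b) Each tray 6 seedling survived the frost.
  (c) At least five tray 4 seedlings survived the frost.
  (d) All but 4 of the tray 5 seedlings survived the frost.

(a) tray 1: |A| = 6, |A ∩ B| = 1; needs A ∩ B ≠ ∅ (|A ∩ B| ≥ 1) — true.
(b) tray 6: |A| = 9, |A ∩ B| = 8; needs A ⊆ B, i.e. every element of A is in B (|A ∖ B| = 0) — false.
(c) tray 4: |A| = 7, |A ∩ B| = 4; needs |A ∩ B| ≥ 5 — false.
(d) tray 5: |A| = 7, |A ∩ B| = 4; needs |A ∖ B| = 4 — false.

1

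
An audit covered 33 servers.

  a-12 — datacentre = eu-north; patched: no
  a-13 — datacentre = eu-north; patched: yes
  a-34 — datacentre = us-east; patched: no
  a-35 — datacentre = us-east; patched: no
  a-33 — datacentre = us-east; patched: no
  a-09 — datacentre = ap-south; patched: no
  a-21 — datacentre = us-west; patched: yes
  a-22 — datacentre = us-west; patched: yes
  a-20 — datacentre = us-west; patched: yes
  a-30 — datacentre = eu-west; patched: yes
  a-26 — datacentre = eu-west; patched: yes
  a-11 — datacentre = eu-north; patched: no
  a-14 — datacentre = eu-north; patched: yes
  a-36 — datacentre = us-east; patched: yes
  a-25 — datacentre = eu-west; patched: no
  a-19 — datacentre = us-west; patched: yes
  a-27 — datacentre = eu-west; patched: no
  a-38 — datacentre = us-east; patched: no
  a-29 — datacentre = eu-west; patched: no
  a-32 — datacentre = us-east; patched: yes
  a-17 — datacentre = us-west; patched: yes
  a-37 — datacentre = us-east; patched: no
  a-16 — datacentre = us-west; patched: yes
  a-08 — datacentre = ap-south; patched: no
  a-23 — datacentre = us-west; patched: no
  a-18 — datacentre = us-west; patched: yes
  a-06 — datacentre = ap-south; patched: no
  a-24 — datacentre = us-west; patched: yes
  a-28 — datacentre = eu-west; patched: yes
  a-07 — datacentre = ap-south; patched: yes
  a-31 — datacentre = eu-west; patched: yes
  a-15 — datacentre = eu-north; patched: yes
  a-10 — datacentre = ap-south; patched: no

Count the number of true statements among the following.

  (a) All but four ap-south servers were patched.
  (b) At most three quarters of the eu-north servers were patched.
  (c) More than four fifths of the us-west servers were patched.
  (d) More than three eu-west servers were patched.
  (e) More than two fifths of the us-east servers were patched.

4

(a) ap-south: |A| = 5, |A ∩ B| = 1; needs |A ∖ B| = 4 — true.
(b) eu-north: |A| = 5, |A ∩ B| = 3; needs |A ∩ B| / |A| ≤ 3/4 — true.
(c) us-west: |A| = 9, |A ∩ B| = 8; needs |A ∩ B| / |A| > 4/5 — true.
(d) eu-west: |A| = 7, |A ∩ B| = 4; needs |A ∩ B| > 3 — true.
(e) us-east: |A| = 7, |A ∩ B| = 2; needs |A ∩ B| / |A| > 2/5 — false.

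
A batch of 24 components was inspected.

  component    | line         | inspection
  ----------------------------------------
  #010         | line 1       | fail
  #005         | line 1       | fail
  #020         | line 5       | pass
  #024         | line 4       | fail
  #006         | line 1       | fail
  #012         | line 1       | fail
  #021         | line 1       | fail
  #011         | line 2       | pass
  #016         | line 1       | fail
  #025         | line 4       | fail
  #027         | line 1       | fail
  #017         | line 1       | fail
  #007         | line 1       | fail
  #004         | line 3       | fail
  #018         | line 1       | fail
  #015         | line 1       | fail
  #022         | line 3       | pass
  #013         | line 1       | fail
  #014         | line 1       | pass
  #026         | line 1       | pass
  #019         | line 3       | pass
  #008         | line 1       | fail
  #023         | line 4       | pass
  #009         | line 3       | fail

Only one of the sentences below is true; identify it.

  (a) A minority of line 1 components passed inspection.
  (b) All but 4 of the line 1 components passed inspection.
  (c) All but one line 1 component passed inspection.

|A| = 15, |A ∩ B| = 2, |A ∖ B| = 13.
(a) requires |A ∩ B| < |A ∖ B|: true.
(b) requires |A ∖ B| = 4: false.
(c) requires |A ∖ B| = 1: false.

(a)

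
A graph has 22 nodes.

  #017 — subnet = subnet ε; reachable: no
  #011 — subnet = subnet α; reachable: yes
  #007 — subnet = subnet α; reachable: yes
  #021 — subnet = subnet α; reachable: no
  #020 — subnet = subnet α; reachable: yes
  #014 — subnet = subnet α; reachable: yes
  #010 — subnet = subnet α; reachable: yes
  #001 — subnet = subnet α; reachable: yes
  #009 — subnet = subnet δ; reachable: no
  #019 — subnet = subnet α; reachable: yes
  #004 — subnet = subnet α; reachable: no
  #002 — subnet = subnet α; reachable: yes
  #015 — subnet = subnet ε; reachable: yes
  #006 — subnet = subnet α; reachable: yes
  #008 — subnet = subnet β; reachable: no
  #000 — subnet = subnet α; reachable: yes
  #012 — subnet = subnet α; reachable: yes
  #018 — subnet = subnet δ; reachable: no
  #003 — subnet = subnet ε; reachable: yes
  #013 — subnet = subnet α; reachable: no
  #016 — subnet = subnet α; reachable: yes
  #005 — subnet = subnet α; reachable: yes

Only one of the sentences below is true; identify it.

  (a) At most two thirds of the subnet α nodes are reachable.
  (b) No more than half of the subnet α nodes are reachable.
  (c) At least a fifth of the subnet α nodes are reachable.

(c)

|A| = 16, |A ∩ B| = 13, |A ∖ B| = 3.
(a) requires |A ∩ B| / |A| ≤ 2/3: false.
(b) requires |A ∩ B| ≤ |A ∖ B|: false.
(c) requires |A ∩ B| / |A| ≥ 1/5: true.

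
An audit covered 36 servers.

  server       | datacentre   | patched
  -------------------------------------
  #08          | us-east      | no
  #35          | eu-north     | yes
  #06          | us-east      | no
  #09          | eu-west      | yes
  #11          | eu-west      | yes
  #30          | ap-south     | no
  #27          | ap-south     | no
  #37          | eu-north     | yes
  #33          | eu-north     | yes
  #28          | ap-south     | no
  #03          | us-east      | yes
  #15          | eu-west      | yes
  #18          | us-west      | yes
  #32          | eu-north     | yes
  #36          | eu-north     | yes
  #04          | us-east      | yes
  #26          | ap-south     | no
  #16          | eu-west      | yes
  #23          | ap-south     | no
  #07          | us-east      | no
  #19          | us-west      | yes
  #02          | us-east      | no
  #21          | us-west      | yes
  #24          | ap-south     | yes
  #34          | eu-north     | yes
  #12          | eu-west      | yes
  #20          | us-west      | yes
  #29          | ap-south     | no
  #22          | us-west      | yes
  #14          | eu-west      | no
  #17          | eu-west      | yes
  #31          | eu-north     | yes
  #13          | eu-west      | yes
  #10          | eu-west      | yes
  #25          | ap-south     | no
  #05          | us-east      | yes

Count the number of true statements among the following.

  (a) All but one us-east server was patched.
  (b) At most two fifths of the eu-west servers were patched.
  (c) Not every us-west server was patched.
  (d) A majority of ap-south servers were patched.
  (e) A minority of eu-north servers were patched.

0

(a) us-east: |A| = 7, |A ∩ B| = 3; needs |A ∖ B| = 1 — false.
(b) eu-west: |A| = 9, |A ∩ B| = 8; needs |A ∩ B| / |A| ≤ 2/5 — false.
(c) us-west: |A| = 5, |A ∩ B| = 5; needs A ⊄ B (|A ∖ B| ≥ 1) — false.
(d) ap-south: |A| = 8, |A ∩ B| = 1; needs |A ∩ B| > |A ∖ B| — false.
(e) eu-north: |A| = 7, |A ∩ B| = 7; needs |A ∩ B| < |A ∖ B| — false.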